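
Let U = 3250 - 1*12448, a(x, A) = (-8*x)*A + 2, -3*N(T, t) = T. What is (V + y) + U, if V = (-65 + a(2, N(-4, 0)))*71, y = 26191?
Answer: 33016/3 ≈ 11005.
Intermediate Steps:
N(T, t) = -T/3
a(x, A) = 2 - 8*A*x (a(x, A) = -8*A*x + 2 = 2 - 8*A*x)
V = -17963/3 (V = (-65 + (2 - 8*(-⅓*(-4))*2))*71 = (-65 + (2 - 8*4/3*2))*71 = (-65 + (2 - 64/3))*71 = (-65 - 58/3)*71 = -253/3*71 = -17963/3 ≈ -5987.7)
U = -9198 (U = 3250 - 12448 = -9198)
(V + y) + U = (-17963/3 + 26191) - 9198 = 60610/3 - 9198 = 33016/3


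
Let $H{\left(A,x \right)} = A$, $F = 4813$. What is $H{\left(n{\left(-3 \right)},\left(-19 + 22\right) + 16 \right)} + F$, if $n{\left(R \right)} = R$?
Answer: $4810$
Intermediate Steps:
$H{\left(n{\left(-3 \right)},\left(-19 + 22\right) + 16 \right)} + F = -3 + 4813 = 4810$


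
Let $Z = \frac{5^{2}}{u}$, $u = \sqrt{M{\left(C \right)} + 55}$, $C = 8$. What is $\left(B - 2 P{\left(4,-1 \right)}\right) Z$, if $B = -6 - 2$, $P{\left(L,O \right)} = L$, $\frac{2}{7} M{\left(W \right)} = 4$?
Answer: $- \frac{400 \sqrt{69}}{69} \approx -48.154$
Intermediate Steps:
$M{\left(W \right)} = 14$ ($M{\left(W \right)} = \frac{7}{2} \cdot 4 = 14$)
$B = -8$ ($B = -6 - 2 = -8$)
$u = \sqrt{69}$ ($u = \sqrt{14 + 55} = \sqrt{69} \approx 8.3066$)
$Z = \frac{25 \sqrt{69}}{69}$ ($Z = \frac{5^{2}}{\sqrt{69}} = 25 \frac{\sqrt{69}}{69} = \frac{25 \sqrt{69}}{69} \approx 3.0096$)
$\left(B - 2 P{\left(4,-1 \right)}\right) Z = \left(-8 - 8\right) \frac{25 \sqrt{69}}{69} = - 16 \frac{25 \sqrt{69}}{69} = - \frac{400 \sqrt{69}}{69}$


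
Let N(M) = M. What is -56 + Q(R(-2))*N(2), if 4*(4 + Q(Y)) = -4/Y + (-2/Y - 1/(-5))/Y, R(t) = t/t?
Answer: -669/10 ≈ -66.900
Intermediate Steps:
R(t) = 1
Q(Y) = -4 - 1/Y + (1/5 - 2/Y)/(4*Y) (Q(Y) = -4 + (-4/Y + (-2/Y - 1/(-5))/Y)/4 = -4 + (-4/Y + (-2/Y - 1*(-1/5))/Y)/4 = -4 + (-4/Y + (-2/Y + 1/5)/Y)/4 = -4 + (-4/Y + (1/5 - 2/Y)/Y)/4 = -4 + (-1/Y + (1/5 - 2/Y)/(4*Y)) = -4 - 1/Y + (1/5 - 2/Y)/(4*Y))
-56 + Q(R(-2))*N(2) = -56 + (-4 - 19/20/1 - 1/2/1**2)*2 = -56 + (-4 - 19/20*1 - 1/2*1)*2 = -56 + (-4 - 19/20 - 1/2)*2 = -56 - 109/20*2 = -56 - 109/10 = -669/10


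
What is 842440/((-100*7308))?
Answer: -21061/18270 ≈ -1.1528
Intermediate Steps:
842440/((-100*7308)) = 842440/(-730800) = 842440*(-1/730800) = -21061/18270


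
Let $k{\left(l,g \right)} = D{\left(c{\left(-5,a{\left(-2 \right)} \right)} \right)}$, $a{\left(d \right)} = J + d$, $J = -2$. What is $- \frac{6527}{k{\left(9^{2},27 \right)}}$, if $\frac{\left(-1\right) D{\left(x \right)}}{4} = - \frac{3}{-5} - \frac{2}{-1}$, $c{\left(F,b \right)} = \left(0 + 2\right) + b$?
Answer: $\frac{32635}{52} \approx 627.6$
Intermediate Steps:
$a{\left(d \right)} = -2 + d$
$c{\left(F,b \right)} = 2 + b$
$D{\left(x \right)} = - \frac{52}{5}$ ($D{\left(x \right)} = - 4 \left(- \frac{3}{-5} - \frac{2}{-1}\right) = - 4 \left(\left(-3\right) \left(- \frac{1}{5}\right) - -2\right) = - 4 \left(\frac{3}{5} + 2\right) = \left(-4\right) \frac{13}{5} = - \frac{52}{5}$)
$k{\left(l,g \right)} = - \frac{52}{5}$
$- \frac{6527}{k{\left(9^{2},27 \right)}} = - \frac{6527}{- \frac{52}{5}} = \left(-6527\right) \left(- \frac{5}{52}\right) = \frac{32635}{52}$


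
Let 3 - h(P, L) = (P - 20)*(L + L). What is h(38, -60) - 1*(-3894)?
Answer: 6057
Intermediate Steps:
h(P, L) = 3 - 2*L*(-20 + P) (h(P, L) = 3 - (P - 20)*(L + L) = 3 - (-20 + P)*2*L = 3 - 2*L*(-20 + P))
h(38, -60) - 1*(-3894) = (3 + 40*(-60) - 2*(-60)*38) - 1*(-3894) = (3 - 2400 + 4560) + 3894 = 2163 + 3894 = 6057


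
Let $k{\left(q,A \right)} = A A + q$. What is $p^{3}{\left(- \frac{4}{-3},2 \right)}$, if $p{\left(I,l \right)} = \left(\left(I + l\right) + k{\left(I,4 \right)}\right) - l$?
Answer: $\frac{175616}{27} \approx 6504.3$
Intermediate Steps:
$k{\left(q,A \right)} = q + A^{2}$ ($k{\left(q,A \right)} = A^{2} + q = q + A^{2}$)
$p{\left(I,l \right)} = 16 + 2 I$ ($p{\left(I,l \right)} = \left(\left(I + l\right) + \left(I + 4^{2}\right)\right) - l = \left(\left(I + l\right) + \left(I + 16\right)\right) - l = \left(\left(I + l\right) + \left(16 + I\right)\right) - l = \left(16 + l + 2 I\right) - l = 16 + 2 I$)
$p^{3}{\left(- \frac{4}{-3},2 \right)} = \left(16 + 2 \left(- \frac{4}{-3}\right)\right)^{3} = \left(16 + 2 \left(\left(-4\right) \left(- \frac{1}{3}\right)\right)\right)^{3} = \left(16 + 2 \cdot \frac{4}{3}\right)^{3} = \left(16 + \frac{8}{3}\right)^{3} = \left(\frac{56}{3}\right)^{3} = \frac{175616}{27}$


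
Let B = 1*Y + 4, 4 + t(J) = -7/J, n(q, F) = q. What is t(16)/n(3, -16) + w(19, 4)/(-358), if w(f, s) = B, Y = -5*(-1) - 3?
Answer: -12853/8592 ≈ -1.4959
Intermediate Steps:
t(J) = -4 - 7/J
Y = 2 (Y = 5 - 3 = 2)
B = 6 (B = 1*2 + 4 = 2 + 4 = 6)
w(f, s) = 6
t(16)/n(3, -16) + w(19, 4)/(-358) = (-4 - 7/16)/3 + 6/(-358) = (-4 - 7*1/16)*(⅓) + 6*(-1/358) = (-4 - 7/16)*(⅓) - 3/179 = -71/16*⅓ - 3/179 = -71/48 - 3/179 = -12853/8592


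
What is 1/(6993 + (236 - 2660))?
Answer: 1/4569 ≈ 0.00021887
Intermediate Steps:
1/(6993 + (236 - 2660)) = 1/(6993 - 2424) = 1/4569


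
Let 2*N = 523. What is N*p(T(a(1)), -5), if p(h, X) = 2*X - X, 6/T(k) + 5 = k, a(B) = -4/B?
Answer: -2615/2 ≈ -1307.5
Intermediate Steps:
N = 523/2 (N = (½)*523 = 523/2 ≈ 261.50)
T(k) = 6/(-5 + k)
p(h, X) = X
N*p(T(a(1)), -5) = (523/2)*(-5) = -2615/2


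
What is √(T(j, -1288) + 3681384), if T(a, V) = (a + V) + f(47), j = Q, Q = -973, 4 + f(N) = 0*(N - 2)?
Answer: 3*√408791 ≈ 1918.1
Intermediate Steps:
f(N) = -4 (f(N) = -4 + 0*(N - 2) = -4 + 0*(-2 + N) = -4 + 0 = -4)
j = -973
T(a, V) = -4 + V + a (T(a, V) = (a + V) - 4 = (V + a) - 4 = -4 + V + a)
√(T(j, -1288) + 3681384) = √((-4 - 1288 - 973) + 3681384) = √(-2265 + 3681384) = √3679119 = 3*√408791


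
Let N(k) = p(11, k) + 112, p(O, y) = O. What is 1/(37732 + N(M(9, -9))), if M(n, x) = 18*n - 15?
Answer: 1/37855 ≈ 2.6417e-5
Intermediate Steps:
M(n, x) = -15 + 18*n
N(k) = 123 (N(k) = 11 + 112 = 123)
1/(37732 + N(M(9, -9))) = 1/(37732 + 123) = 1/37855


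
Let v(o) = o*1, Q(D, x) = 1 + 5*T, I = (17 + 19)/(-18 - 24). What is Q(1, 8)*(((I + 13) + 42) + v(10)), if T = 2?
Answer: 4939/7 ≈ 705.57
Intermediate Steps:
I = -6/7 (I = 36/(-42) = 36*(-1/42) = -6/7 ≈ -0.85714)
Q(D, x) = 11 (Q(D, x) = 1 + 5*2 = 1 + 10 = 11)
v(o) = o
Q(1, 8)*(((I + 13) + 42) + v(10)) = 11*(((-6/7 + 13) + 42) + 10) = 11*((85/7 + 42) + 10) = 11*(379/7 + 10) = 11*(449/7) = 4939/7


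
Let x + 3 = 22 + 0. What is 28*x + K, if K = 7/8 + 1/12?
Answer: 12791/24 ≈ 532.96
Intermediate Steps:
K = 23/24 (K = 7*(1/8) + 1*(1/12) = 7/8 + 1/12 = 23/24 ≈ 0.95833)
x = 19 (x = -3 + (22 + 0) = -3 + 22 = 19)
28*x + K = 28*19 + 23/24 = 532 + 23/24 = 12791/24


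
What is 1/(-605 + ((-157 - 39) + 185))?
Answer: -1/616 ≈ -0.0016234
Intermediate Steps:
1/(-605 + ((-157 - 39) + 185)) = 1/(-605 + (-196 + 185)) = 1/(-605 - 11) = 1/(-616) = -1/616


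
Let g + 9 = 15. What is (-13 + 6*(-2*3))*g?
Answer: -294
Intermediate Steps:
g = 6 (g = -9 + 15 = 6)
(-13 + 6*(-2*3))*g = (-13 + 6*(-2*3))*6 = (-13 + 6*(-6))*6 = (-13 - 36)*6 = -49*6 = -294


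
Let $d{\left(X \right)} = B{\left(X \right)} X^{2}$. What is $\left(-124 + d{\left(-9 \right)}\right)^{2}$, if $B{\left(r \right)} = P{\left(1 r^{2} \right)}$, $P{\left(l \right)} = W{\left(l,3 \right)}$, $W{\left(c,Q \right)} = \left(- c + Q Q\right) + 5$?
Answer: $30813601$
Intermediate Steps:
$W{\left(c,Q \right)} = 5 + Q^{2} - c$ ($W{\left(c,Q \right)} = \left(- c + Q^{2}\right) + 5 = \left(Q^{2} - c\right) + 5 = 5 + Q^{2} - c$)
$P{\left(l \right)} = 14 - l$ ($P{\left(l \right)} = 5 + 3^{2} - l = 5 + 9 - l = 14 - l$)
$B{\left(r \right)} = 14 - r^{2}$ ($B{\left(r \right)} = 14 - 1 r^{2} = 14 - r^{2}$)
$d{\left(X \right)} = X^{2} \left(14 - X^{2}\right)$ ($d{\left(X \right)} = \left(14 - X^{2}\right) X^{2} = X^{2} \left(14 - X^{2}\right)$)
$\left(-124 + d{\left(-9 \right)}\right)^{2} = \left(-124 + \left(-9\right)^{2} \left(14 - \left(-9\right)^{2}\right)\right)^{2} = \left(-124 + 81 \left(14 - 81\right)\right)^{2} = \left(-124 + 81 \left(-67\right)\right)^{2} = \left(-124 - 5427\right)^{2} = \left(-5551\right)^{2} = 30813601$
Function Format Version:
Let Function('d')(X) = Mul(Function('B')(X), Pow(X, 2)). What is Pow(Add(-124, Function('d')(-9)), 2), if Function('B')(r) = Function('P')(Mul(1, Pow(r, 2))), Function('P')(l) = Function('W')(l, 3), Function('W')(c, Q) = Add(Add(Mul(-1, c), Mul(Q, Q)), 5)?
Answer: 30813601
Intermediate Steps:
Function('W')(c, Q) = Add(5, Pow(Q, 2), Mul(-1, c)) (Function('W')(c, Q) = Add(Add(Mul(-1, c), Pow(Q, 2)), 5) = Add(Add(Pow(Q, 2), Mul(-1, c)), 5) = Add(5, Pow(Q, 2), Mul(-1, c)))
Function('P')(l) = Add(14, Mul(-1, l)) (Function('P')(l) = Add(5, Pow(3, 2), Mul(-1, l)) = Add(5, 9, Mul(-1, l)) = Add(14, Mul(-1, l)))
Function('B')(r) = Add(14, Mul(-1, Pow(r, 2))) (Function('B')(r) = Add(14, Mul(-1, Mul(1, Pow(r, 2)))) = Add(14, Mul(-1, Pow(r, 2))))
Function('d')(X) = Mul(Pow(X, 2), Add(14, Mul(-1, Pow(X, 2)))) (Function('d')(X) = Mul(Add(14, Mul(-1, Pow(X, 2))), Pow(X, 2)) = Mul(Pow(X, 2), Add(14, Mul(-1, Pow(X, 2)))))
Pow(Add(-124, Function('d')(-9)), 2) = Pow(Add(-124, Mul(Pow(-9, 2), Add(14, Mul(-1, Pow(-9, 2))))), 2) = Pow(Add(-124, Mul(81, Add(14, Mul(-1, 81)))), 2) = Pow(Add(-124, Mul(81, Add(14, -81))), 2) = Pow(Add(-124, Mul(81, -67)), 2) = Pow(Add(-124, -5427), 2) = Pow(-5551, 2) = 30813601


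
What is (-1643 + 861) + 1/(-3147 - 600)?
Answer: -2930155/3747 ≈ -782.00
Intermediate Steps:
(-1643 + 861) + 1/(-3147 - 600) = -782 + 1/(-3747) = -782 - 1/3747 = -2930155/3747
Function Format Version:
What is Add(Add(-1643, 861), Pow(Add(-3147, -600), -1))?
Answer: Rational(-2930155, 3747) ≈ -782.00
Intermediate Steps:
Add(Add(-1643, 861), Pow(Add(-3147, -600), -1)) = Add(-782, Pow(-3747, -1)) = Add(-782, Rational(-1, 3747)) = Rational(-2930155, 3747)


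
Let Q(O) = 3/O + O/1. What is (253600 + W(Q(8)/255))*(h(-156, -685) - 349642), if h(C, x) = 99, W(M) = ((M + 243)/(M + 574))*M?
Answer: -11145340917828896413/125731320 ≈ -8.8644e+10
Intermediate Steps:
Q(O) = O + 3/O (Q(O) = 3/O + O*1 = 3/O + O = O + 3/O)
W(M) = M*(243 + M)/(574 + M) (W(M) = ((243 + M)/(574 + M))*M = M*(243 + M)/(574 + M))
(253600 + W(Q(8)/255))*(h(-156, -685) - 349642) = (253600 + ((8 + 3/8)/255)*(243 + (8 + 3/8)/255)/(574 + (8 + 3/8)/255))*(99 - 349642) = (253600 + ((8 + 3*(⅛))*(1/255))*(243 + (8 + 3*(⅛))*(1/255))/(574 + (8 + 3*(⅛))*(1/255)))*(-349543) = (253600 + ((8 + 3/8)*(1/255))*(243 + (8 + 3/8)*(1/255))/(574 + (8 + 3/8)*(1/255)))*(-349543) = (253600 + ((67/8)*(1/255))*(243 + (67/8)*(1/255))/(574 + (67/8)*(1/255)))*(-349543) = (253600 + 67*(243 + 67/2040)/(2040*(574 + 67/2040)))*(-349543) = (253600 + (67/2040)*(495787/2040)/(1171027/2040))*(-349543) = (253600 + (67/2040)*(2040/1171027)*(495787/2040))*(-349543) = (253600 + 33217729/2388895080)*(-349543) = (605823825505729/2388895080)*(-349543) = -11145340917828896413/125731320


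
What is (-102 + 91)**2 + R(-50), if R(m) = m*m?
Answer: 2621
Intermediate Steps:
R(m) = m**2
(-102 + 91)**2 + R(-50) = (-102 + 91)**2 + (-50)**2 = (-11)**2 + 2500 = 121 + 2500 = 2621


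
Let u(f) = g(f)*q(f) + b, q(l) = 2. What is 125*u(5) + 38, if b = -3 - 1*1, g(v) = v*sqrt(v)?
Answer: -462 + 1250*sqrt(5) ≈ 2333.1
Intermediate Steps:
g(v) = v**(3/2)
b = -4 (b = -3 - 1 = -4)
u(f) = -4 + 2*f**(3/2) (u(f) = f**(3/2)*2 - 4 = 2*f**(3/2) - 4 = -4 + 2*f**(3/2))
125*u(5) + 38 = 125*(-4 + 2*5**(3/2)) + 38 = 125*(-4 + 2*(5*sqrt(5))) + 38 = 125*(-4 + 10*sqrt(5)) + 38 = (-500 + 1250*sqrt(5)) + 38 = -462 + 1250*sqrt(5)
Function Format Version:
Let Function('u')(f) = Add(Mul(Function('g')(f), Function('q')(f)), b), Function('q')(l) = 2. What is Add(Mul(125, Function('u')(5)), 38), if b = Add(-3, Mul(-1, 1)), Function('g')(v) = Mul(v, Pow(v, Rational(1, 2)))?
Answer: Add(-462, Mul(1250, Pow(5, Rational(1, 2)))) ≈ 2333.1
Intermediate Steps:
Function('g')(v) = Pow(v, Rational(3, 2))
b = -4 (b = Add(-3, -1) = -4)
Function('u')(f) = Add(-4, Mul(2, Pow(f, Rational(3, 2)))) (Function('u')(f) = Add(Mul(Pow(f, Rational(3, 2)), 2), -4) = Add(Mul(2, Pow(f, Rational(3, 2))), -4) = Add(-4, Mul(2, Pow(f, Rational(3, 2)))))
Add(Mul(125, Function('u')(5)), 38) = Add(Mul(125, Add(-4, Mul(2, Pow(5, Rational(3, 2))))), 38) = Add(Mul(125, Add(-4, Mul(2, Mul(5, Pow(5, Rational(1, 2)))))), 38) = Add(Mul(125, Add(-4, Mul(10, Pow(5, Rational(1, 2))))), 38) = Add(Add(-500, Mul(1250, Pow(5, Rational(1, 2)))), 38) = Add(-462, Mul(1250, Pow(5, Rational(1, 2))))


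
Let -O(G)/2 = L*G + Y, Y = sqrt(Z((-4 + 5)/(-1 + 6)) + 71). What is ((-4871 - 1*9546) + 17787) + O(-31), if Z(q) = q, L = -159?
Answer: -6488 - 4*sqrt(445)/5 ≈ -6504.9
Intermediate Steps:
Y = 2*sqrt(445)/5 (Y = sqrt((-4 + 5)/(-1 + 6) + 71) = sqrt(1/5 + 71) = sqrt(356/5) = 2*sqrt(445)/5 ≈ 8.4380)
O(G) = 318*G - 4*sqrt(445)/5 (O(G) = -2*(-159*G + 2*sqrt(445)/5) = 318*G - 4*sqrt(445)/5)
((-4871 - 1*9546) + 17787) + O(-31) = ((-4871 - 1*9546) + 17787) + (318*(-31) - 4*sqrt(445)/5) = ((-4871 - 9546) + 17787) + (-9858 - 4*sqrt(445)/5) = (-14417 + 17787) + (-9858 - 4*sqrt(445)/5) = 3370 + (-9858 - 4*sqrt(445)/5) = -6488 - 4*sqrt(445)/5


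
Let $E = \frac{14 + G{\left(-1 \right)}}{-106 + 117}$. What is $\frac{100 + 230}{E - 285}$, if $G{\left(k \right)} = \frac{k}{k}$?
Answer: $- \frac{121}{104} \approx -1.1635$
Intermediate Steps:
$G{\left(k \right)} = 1$
$E = \frac{15}{11}$ ($E = \frac{14 + 1}{-106 + 117} = \frac{15}{11} \approx 1.3636$)
$\frac{100 + 230}{E - 285} = \frac{100 + 230}{\frac{15}{11} - 285} = \frac{330}{- \frac{3120}{11}} = 330 \left(- \frac{11}{3120}\right) = - \frac{121}{104}$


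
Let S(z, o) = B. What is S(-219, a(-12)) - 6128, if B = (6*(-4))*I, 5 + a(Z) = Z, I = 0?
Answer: -6128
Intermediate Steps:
a(Z) = -5 + Z
B = 0 (B = (6*(-4))*0 = -24*0 = 0)
S(z, o) = 0
S(-219, a(-12)) - 6128 = 0 - 6128 = -6128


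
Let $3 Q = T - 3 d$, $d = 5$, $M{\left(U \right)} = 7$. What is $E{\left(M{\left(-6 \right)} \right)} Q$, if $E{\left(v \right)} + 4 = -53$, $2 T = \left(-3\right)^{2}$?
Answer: $\frac{399}{2} \approx 199.5$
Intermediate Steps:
$T = \frac{9}{2}$ ($T = \frac{\left(-3\right)^{2}}{2} = \frac{1}{2} \cdot 9 = \frac{9}{2} \approx 4.5$)
$Q = - \frac{7}{2}$ ($Q = \frac{\frac{9}{2} - 15}{3} = \frac{1}{3} \left(- \frac{21}{2}\right) = - \frac{7}{2} \approx -3.5$)
$E{\left(v \right)} = -57$ ($E{\left(v \right)} = -4 - 53 = -57$)
$E{\left(M{\left(-6 \right)} \right)} Q = \left(-57\right) \left(- \frac{7}{2}\right) = \frac{399}{2}$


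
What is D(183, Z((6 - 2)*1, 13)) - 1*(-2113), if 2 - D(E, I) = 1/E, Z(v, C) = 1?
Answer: 387044/183 ≈ 2115.0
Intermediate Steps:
D(E, I) = 2 - 1/E
D(183, Z((6 - 2)*1, 13)) - 1*(-2113) = (2 - 1/183) - 1*(-2113) = (2 - 1*1/183) + 2113 = (2 - 1/183) + 2113 = 365/183 + 2113 = 387044/183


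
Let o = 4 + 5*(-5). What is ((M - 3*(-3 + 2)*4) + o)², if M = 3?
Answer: 36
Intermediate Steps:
o = -21 (o = 4 - 25 = -21)
((M - 3*(-3 + 2)*4) + o)² = ((3 - 3*(-3 + 2)*4) - 21)² = ((3 - 3*(-1)*4) - 21)² = ((3 + 3*4) - 21)² = ((3 + 12) - 21)² = (15 - 21)² = (-6)² = 36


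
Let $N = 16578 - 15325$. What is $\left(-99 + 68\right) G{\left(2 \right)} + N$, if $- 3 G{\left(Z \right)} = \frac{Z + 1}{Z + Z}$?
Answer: $\frac{5043}{4} \approx 1260.8$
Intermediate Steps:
$G{\left(Z \right)} = - \frac{1 + Z}{6 Z}$ ($G{\left(Z \right)} = - \frac{\left(Z + 1\right) \frac{1}{Z + Z}}{3} = - \frac{\left(1 + Z\right) \frac{1}{2 Z}}{3} = - \frac{\frac{1}{2} \frac{1}{Z} \left(1 + Z\right)}{3} = - \frac{1 + Z}{6 Z}$)
$N = 1253$ ($N = 16578 - 15325 = 1253$)
$\left(-99 + 68\right) G{\left(2 \right)} + N = \left(-99 + 68\right) \frac{-1 - 2}{6 \cdot 2} + 1253 = - 31 \cdot \frac{1}{6} \cdot \frac{1}{2} \left(-1 - 2\right) + 1253 = - 31 \cdot \frac{1}{6} \cdot \frac{1}{2} \left(-3\right) + 1253 = \left(-31\right) \left(- \frac{1}{4}\right) + 1253 = \frac{31}{4} + 1253 = \frac{5043}{4}$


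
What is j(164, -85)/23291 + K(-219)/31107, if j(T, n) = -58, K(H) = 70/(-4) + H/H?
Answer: -1459005/483008758 ≈ -0.0030207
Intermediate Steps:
K(H) = -33/2 (K(H) = 70*(-¼) + 1 = -35/2 + 1 = -33/2)
j(164, -85)/23291 + K(-219)/31107 = -58/23291 - 33/2/31107 = -58*1/23291 - 33/2*1/31107 = -58/23291 - 11/20738 = -1459005/483008758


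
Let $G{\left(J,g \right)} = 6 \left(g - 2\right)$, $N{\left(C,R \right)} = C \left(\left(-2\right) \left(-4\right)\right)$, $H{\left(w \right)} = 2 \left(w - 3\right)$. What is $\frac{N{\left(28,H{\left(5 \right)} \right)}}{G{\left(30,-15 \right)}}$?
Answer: $- \frac{112}{51} \approx -2.1961$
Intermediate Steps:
$H{\left(w \right)} = -6 + 2 w$ ($H{\left(w \right)} = 2 \left(-3 + w\right) = -6 + 2 w$)
$N{\left(C,R \right)} = 8 C$ ($N{\left(C,R \right)} = C 8 = 8 C$)
$G{\left(J,g \right)} = -12 + 6 g$ ($G{\left(J,g \right)} = 6 \left(-2 + g\right) = -12 + 6 g$)
$\frac{N{\left(28,H{\left(5 \right)} \right)}}{G{\left(30,-15 \right)}} = \frac{8 \cdot 28}{-12 + 6 \left(-15\right)} = \frac{224}{-12 - 90} = \frac{224}{-102} = 224 \left(- \frac{1}{102}\right) = - \frac{112}{51}$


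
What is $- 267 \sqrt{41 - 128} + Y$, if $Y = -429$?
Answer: $-429 - 267 i \sqrt{87} \approx -429.0 - 2490.4 i$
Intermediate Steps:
$- 267 \sqrt{41 - 128} + Y = - 267 \sqrt{41 - 128} - 429 = - 267 \sqrt{-87} - 429 = - 267 i \sqrt{87} - 429 = -429 - 267 i \sqrt{87}$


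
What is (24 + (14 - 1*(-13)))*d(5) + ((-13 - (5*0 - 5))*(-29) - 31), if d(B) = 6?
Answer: 507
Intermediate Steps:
(24 + (14 - 1*(-13)))*d(5) + ((-13 - (5*0 - 5))*(-29) - 31) = (24 + (14 - 1*(-13)))*6 + ((-13 - (5*0 - 5))*(-29) - 31) = (24 + (14 + 13))*6 + ((-13 - (0 - 5))*(-29) - 31) = (24 + 27)*6 + ((-13 - 1*(-5))*(-29) - 31) = 51*6 + ((-13 + 5)*(-29) - 31) = 306 + (-8*(-29) - 31) = 306 + (232 - 31) = 306 + 201 = 507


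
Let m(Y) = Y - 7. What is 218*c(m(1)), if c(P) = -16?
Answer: -3488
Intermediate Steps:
m(Y) = -7 + Y
218*c(m(1)) = 218*(-16) = -3488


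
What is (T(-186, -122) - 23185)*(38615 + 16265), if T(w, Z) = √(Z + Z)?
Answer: -1272392800 + 109760*I*√61 ≈ -1.2724e+9 + 8.5725e+5*I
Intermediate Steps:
T(w, Z) = √2*√Z (T(w, Z) = √(2*Z) = √2*√Z)
(T(-186, -122) - 23185)*(38615 + 16265) = (√2*√(-122) - 23185)*(38615 + 16265) = (√2*(I*√122) - 23185)*54880 = (2*I*√61 - 23185)*54880 = (-23185 + 2*I*√61)*54880 = -1272392800 + 109760*I*√61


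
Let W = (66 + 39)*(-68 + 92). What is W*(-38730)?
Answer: -97599600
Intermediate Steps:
W = 2520 (W = 105*24 = 2520)
W*(-38730) = 2520*(-38730) = -97599600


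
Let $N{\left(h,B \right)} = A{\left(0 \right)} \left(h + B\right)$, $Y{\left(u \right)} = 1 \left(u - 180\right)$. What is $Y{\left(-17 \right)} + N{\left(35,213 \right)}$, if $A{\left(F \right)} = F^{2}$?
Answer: $-197$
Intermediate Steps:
$Y{\left(u \right)} = -180 + u$ ($Y{\left(u \right)} = 1 \left(-180 + u\right) = -180 + u$)
$N{\left(h,B \right)} = 0$ ($N{\left(h,B \right)} = 0^{2} \left(h + B\right) = 0 \left(B + h\right) = 0$)
$Y{\left(-17 \right)} + N{\left(35,213 \right)} = \left(-180 - 17\right) + 0 = -197 + 0 = -197$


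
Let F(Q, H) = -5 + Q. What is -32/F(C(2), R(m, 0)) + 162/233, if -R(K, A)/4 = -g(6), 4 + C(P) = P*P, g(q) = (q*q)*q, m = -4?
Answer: 8266/1165 ≈ 7.0953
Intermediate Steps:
g(q) = q³ (g(q) = q²*q = q³)
C(P) = -4 + P² (C(P) = -4 + P*P = -4 + P²)
R(K, A) = 864 (R(K, A) = -(-4)*6³ = -(-4)*216 = -4*(-216) = 864)
-32/F(C(2), R(m, 0)) + 162/233 = -32/(-5 + (-4 + 2²)) + 162/233 = -32/(-5 + (-4 + 4)) + 162*(1/233) = -32/(-5 + 0) + 162/233 = -32/(-5) + 162/233 = -32*(-⅕) + 162/233 = 32/5 + 162/233 = 8266/1165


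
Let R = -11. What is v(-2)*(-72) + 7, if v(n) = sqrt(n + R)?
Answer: 7 - 72*I*sqrt(13) ≈ 7.0 - 259.6*I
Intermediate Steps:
v(n) = sqrt(-11 + n) (v(n) = sqrt(n - 11) = sqrt(-11 + n))
v(-2)*(-72) + 7 = sqrt(-11 - 2)*(-72) + 7 = sqrt(-13)*(-72) + 7 = (I*sqrt(13))*(-72) + 7 = -72*I*sqrt(13) + 7 = 7 - 72*I*sqrt(13)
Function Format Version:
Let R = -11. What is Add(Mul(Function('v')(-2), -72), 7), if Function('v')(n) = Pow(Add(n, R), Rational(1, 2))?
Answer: Add(7, Mul(-72, I, Pow(13, Rational(1, 2)))) ≈ Add(7.0000, Mul(-259.60, I))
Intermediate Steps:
Function('v')(n) = Pow(Add(-11, n), Rational(1, 2)) (Function('v')(n) = Pow(Add(n, -11), Rational(1, 2)) = Pow(Add(-11, n), Rational(1, 2)))
Add(Mul(Function('v')(-2), -72), 7) = Add(Mul(Pow(Add(-11, -2), Rational(1, 2)), -72), 7) = Add(Mul(Pow(-13, Rational(1, 2)), -72), 7) = Add(Mul(Mul(I, Pow(13, Rational(1, 2))), -72), 7) = Add(Mul(-72, I, Pow(13, Rational(1, 2))), 7) = Add(7, Mul(-72, I, Pow(13, Rational(1, 2))))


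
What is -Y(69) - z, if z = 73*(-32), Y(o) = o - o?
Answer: 2336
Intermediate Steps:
Y(o) = 0
z = -2336
-Y(69) - z = -1*0 - 1*(-2336) = 0 + 2336 = 2336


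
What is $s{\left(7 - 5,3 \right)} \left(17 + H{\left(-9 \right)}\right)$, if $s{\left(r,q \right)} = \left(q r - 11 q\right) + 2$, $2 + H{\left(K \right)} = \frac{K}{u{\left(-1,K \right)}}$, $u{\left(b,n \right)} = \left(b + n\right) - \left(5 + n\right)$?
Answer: $- \frac{825}{2} \approx -412.5$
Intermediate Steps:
$u{\left(b,n \right)} = -5 + b$
$H{\left(K \right)} = -2 - \frac{K}{6}$ ($H{\left(K \right)} = -2 + \frac{K}{-5 - 1} = -2 + \frac{K}{-6} = -2 + K \left(- \frac{1}{6}\right) = -2 - \frac{K}{6}$)
$s{\left(r,q \right)} = 2 - 11 q + q r$ ($s{\left(r,q \right)} = \left(- 11 q + q r\right) + 2 = 2 - 11 q + q r$)
$s{\left(7 - 5,3 \right)} \left(17 + H{\left(-9 \right)}\right) = \left(2 - 33 + 3 \left(7 - 5\right)\right) \left(17 - \frac{1}{2}\right) = \left(2 - 33 + 3 \cdot 2\right) \left(17 + \left(-2 + \frac{3}{2}\right)\right) = \left(2 - 33 + 6\right) \left(17 - \frac{1}{2}\right) = \left(-25\right) \frac{33}{2} = - \frac{825}{2}$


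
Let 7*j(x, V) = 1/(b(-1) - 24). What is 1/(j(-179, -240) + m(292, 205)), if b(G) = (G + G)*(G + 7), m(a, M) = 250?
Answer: 252/62999 ≈ 0.0040001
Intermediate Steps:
b(G) = 2*G*(7 + G) (b(G) = (2*G)*(7 + G) = 2*G*(7 + G))
j(x, V) = -1/252 (j(x, V) = 1/(7*(2*(-1)*(7 - 1) - 24)) = 1/(7*(2*(-1)*6 - 24)) = 1/(7*(-12 - 24)) = (1/7)/(-36) = (1/7)*(-1/36) = -1/252)
1/(j(-179, -240) + m(292, 205)) = 1/(-1/252 + 250) = 1/(62999/252) = 252/62999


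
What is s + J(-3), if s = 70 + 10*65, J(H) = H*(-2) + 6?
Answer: 732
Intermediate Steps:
J(H) = 6 - 2*H (J(H) = -2*H + 6 = 6 - 2*H)
s = 720 (s = 70 + 650 = 720)
s + J(-3) = 720 + (6 - 2*(-3)) = 720 + (6 + 6) = 720 + 12 = 732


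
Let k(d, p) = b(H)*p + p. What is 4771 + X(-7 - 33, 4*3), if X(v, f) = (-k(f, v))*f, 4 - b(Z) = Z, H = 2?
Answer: 6211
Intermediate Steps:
b(Z) = 4 - Z
k(d, p) = 3*p (k(d, p) = (4 - 1*2)*p + p = (4 - 2)*p + p = 2*p + p = 3*p)
X(v, f) = -3*f*v (X(v, f) = (-3*v)*f = -3*f*v)
4771 + X(-7 - 33, 4*3) = 4771 - 3*4*3*(-7 - 33) = 4771 - 3*12*(-40) = 4771 + 1440 = 6211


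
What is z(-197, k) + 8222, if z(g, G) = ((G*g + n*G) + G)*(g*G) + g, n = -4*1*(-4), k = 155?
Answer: 851934525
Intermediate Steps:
n = 16 (n = -4*(-4) = 16)
z(g, G) = g + G*g*(17*G + G*g) (z(g, G) = ((G*g + 16*G) + G)*(g*G) + g = ((16*G + G*g) + G)*(G*g) + g = (17*G + G*g)*(G*g) + g = G*g*(17*G + G*g) + g = g + G*g*(17*G + G*g))
z(-197, k) + 8222 = -197*(1 + 17*155**2 - 197*155**2) + 8222 = -197*(1 + 17*24025 - 197*24025) + 8222 = -197*(1 + 408425 - 4732925) + 8222 = -197*(-4324499) + 8222 = 851926303 + 8222 = 851934525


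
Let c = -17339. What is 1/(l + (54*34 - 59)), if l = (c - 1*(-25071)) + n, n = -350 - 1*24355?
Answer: -1/15196 ≈ -6.5807e-5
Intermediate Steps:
n = -24705 (n = -350 - 24355 = -24705)
l = -16973 (l = (-17339 - 1*(-25071)) - 24705 = (-17339 + 25071) - 24705 = 7732 - 24705 = -16973)
1/(l + (54*34 - 59)) = 1/(-16973 + (54*34 - 59)) = 1/(-16973 + (1836 - 59)) = 1/(-16973 + 1777) = 1/(-15196) = -1/15196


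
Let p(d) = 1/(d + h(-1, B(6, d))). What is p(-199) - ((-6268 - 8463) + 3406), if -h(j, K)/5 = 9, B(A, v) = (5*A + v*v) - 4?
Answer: 2763299/244 ≈ 11325.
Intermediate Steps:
B(A, v) = -4 + v² + 5*A (B(A, v) = (5*A + v²) - 4 = (v² + 5*A) - 4 = -4 + v² + 5*A)
h(j, K) = -45 (h(j, K) = -5*9 = -45)
p(d) = 1/(-45 + d) (p(d) = 1/(d - 45) = 1/(-45 + d))
p(-199) - ((-6268 - 8463) + 3406) = 1/(-45 - 199) - ((-6268 - 8463) + 3406) = 1/(-244) - (-14731 + 3406) = -1/244 - 1*(-11325) = -1/244 + 11325 = 2763299/244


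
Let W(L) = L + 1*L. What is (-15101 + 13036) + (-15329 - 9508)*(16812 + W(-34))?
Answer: -415872793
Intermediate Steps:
W(L) = 2*L (W(L) = L + L = 2*L)
(-15101 + 13036) + (-15329 - 9508)*(16812 + W(-34)) = (-15101 + 13036) + (-15329 - 9508)*(16812 + 2*(-34)) = -2065 - 24837*(16812 - 68) = -2065 - 24837*16744 = -2065 - 415870728 = -415872793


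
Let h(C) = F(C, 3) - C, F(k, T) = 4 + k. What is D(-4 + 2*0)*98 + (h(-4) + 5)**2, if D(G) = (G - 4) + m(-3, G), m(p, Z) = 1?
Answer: -605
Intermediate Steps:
D(G) = -3 + G (D(G) = (G - 4) + 1 = (-4 + G) + 1 = -3 + G)
h(C) = 4 (h(C) = (4 + C) - C = 4)
D(-4 + 2*0)*98 + (h(-4) + 5)**2 = (-3 + (-4 + 2*0))*98 + (4 + 5)**2 = (-3 + (-4 + 0))*98 + 9**2 = (-3 - 4)*98 + 81 = -7*98 + 81 = -686 + 81 = -605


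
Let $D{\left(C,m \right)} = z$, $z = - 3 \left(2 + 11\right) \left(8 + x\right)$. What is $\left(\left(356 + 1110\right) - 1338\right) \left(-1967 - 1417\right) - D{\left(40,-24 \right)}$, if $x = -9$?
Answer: $-433191$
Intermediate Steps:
$z = 39$ ($z = - 3 \left(2 + 11\right) \left(8 - 9\right) = - 3 \cdot 13 \left(-1\right) = \left(-3\right) \left(-13\right) = 39$)
$D{\left(C,m \right)} = 39$
$\left(\left(356 + 1110\right) - 1338\right) \left(-1967 - 1417\right) - D{\left(40,-24 \right)} = \left(\left(356 + 1110\right) - 1338\right) \left(-1967 - 1417\right) - 39 = \left(1466 - 1338\right) \left(-3384\right) - 39 = 128 \left(-3384\right) - 39 = -433152 - 39 = -433191$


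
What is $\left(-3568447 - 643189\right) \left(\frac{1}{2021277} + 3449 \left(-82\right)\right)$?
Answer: $\frac{2407596538399255060}{2021277} \approx 1.1911 \cdot 10^{12}$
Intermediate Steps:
$\left(-3568447 - 643189\right) \left(\frac{1}{2021277} + 3449 \left(-82\right)\right) = - 4211636 \left(\frac{1}{2021277} - 282818\right) = \left(-4211636\right) \left(- \frac{571653518585}{2021277}\right) = \frac{2407596538399255060}{2021277}$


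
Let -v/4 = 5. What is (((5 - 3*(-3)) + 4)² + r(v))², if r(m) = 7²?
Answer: 139129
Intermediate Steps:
v = -20 (v = -4*5 = -20)
r(m) = 49
(((5 - 3*(-3)) + 4)² + r(v))² = (((5 - 3*(-3)) + 4)² + 49)² = (((5 + 9) + 4)² + 49)² = ((14 + 4)² + 49)² = (18² + 49)² = (324 + 49)² = 373² = 139129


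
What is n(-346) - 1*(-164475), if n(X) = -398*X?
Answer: 302183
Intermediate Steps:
n(-346) - 1*(-164475) = -398*(-346) - 1*(-164475) = 137708 + 164475 = 302183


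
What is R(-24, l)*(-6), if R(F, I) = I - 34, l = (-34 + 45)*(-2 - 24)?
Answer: 1920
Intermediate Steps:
l = -286 (l = 11*(-26) = -286)
R(F, I) = -34 + I
R(-24, l)*(-6) = (-34 - 286)*(-6) = -320*(-6) = 1920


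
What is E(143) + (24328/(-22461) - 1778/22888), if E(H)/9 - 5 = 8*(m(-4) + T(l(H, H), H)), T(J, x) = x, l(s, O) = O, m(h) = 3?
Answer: 2713311794527/257043684 ≈ 10556.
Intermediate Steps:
E(H) = 261 + 72*H (E(H) = 45 + 9*(8*(3 + H)) = 45 + 9*(24 + 8*H) = 45 + (216 + 72*H) = 261 + 72*H)
E(143) + (24328/(-22461) - 1778/22888) = (261 + 72*143) + (24328/(-22461) - 1778/22888) = (261 + 10296) + (24328*(-1/22461) - 1778*1/22888) = 10557 + (-24328/22461 - 889/11444) = 10557 - 298377461/257043684 = 2713311794527/257043684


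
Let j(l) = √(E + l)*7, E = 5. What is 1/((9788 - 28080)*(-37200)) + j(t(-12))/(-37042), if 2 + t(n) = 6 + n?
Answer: 1/680462400 - 7*I*√3/37042 ≈ 1.4696e-9 - 0.00032731*I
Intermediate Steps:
t(n) = 4 + n (t(n) = -2 + (6 + n) = 4 + n)
j(l) = 7*√(5 + l) (j(l) = √(5 + l)*7 = 7*√(5 + l))
1/((9788 - 28080)*(-37200)) + j(t(-12))/(-37042) = 1/((9788 - 28080)*(-37200)) + (7*√(5 + (4 - 12)))/(-37042) = -1/37200/(-18292) + (7*√(5 - 8))*(-1/37042) = -1/18292*(-1/37200) + (7*√(-3))*(-1/37042) = 1/680462400 + (7*(I*√3))*(-1/37042) = 1/680462400 + (7*I*√3)*(-1/37042) = 1/680462400 - 7*I*√3/37042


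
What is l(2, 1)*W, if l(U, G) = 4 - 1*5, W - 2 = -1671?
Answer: 1669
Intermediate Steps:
W = -1669 (W = 2 - 1671 = -1669)
l(U, G) = -1 (l(U, G) = 4 - 5 = -1)
l(2, 1)*W = -1*(-1669) = 1669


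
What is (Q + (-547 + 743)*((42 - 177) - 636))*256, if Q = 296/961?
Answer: -37176878080/961 ≈ -3.8686e+7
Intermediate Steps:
Q = 296/961 (Q = 296*(1/961) = 296/961 ≈ 0.30801)
(Q + (-547 + 743)*((42 - 177) - 636))*256 = (296/961 + (-547 + 743)*((42 - 177) - 636))*256 = (296/961 + 196*(-135 - 636))*256 = (296/961 + 196*(-771))*256 = (296/961 - 151116)*256 = -145222180/961*256 = -37176878080/961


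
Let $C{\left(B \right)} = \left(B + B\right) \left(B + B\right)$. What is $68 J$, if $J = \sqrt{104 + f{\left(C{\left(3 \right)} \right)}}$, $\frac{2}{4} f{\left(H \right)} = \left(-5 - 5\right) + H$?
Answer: $136 \sqrt{39} \approx 849.32$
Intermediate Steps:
$C{\left(B \right)} = 4 B^{2}$ ($C{\left(B \right)} = 2 B 2 B = 4 B^{2}$)
$f{\left(H \right)} = -20 + 2 H$ ($f{\left(H \right)} = 2 \left(\left(-5 - 5\right) + H\right) = 2 \left(-10 + H\right) = -20 + 2 H$)
$J = 2 \sqrt{39}$ ($J = \sqrt{104 - \left(20 - 2 \cdot 4 \cdot 3^{2}\right)} = \sqrt{104 - \left(20 - 2 \cdot 4 \cdot 9\right)} = \sqrt{104 + \left(-20 + 2 \cdot 36\right)} = \sqrt{104 + \left(-20 + 72\right)} = \sqrt{104 + 52} = \sqrt{156} = 2 \sqrt{39} \approx 12.49$)
$68 J = 68 \cdot 2 \sqrt{39} = 136 \sqrt{39}$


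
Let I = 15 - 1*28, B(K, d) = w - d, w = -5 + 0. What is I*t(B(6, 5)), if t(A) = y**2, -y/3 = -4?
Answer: -1872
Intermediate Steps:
w = -5
B(K, d) = -5 - d
I = -13 (I = 15 - 28 = -13)
y = 12 (y = -3*(-4) = 12)
t(A) = 144 (t(A) = 12**2 = 144)
I*t(B(6, 5)) = -13*144 = -1872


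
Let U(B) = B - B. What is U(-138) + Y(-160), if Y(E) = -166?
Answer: -166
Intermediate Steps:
U(B) = 0
U(-138) + Y(-160) = 0 - 166 = -166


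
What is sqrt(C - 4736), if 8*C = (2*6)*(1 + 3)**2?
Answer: 2*I*sqrt(1178) ≈ 68.644*I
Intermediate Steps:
C = 24 (C = ((2*6)*(1 + 3)**2)/8 = (12*4**2)/8 = (12*16)/8 = (1/8)*192 = 24)
sqrt(C - 4736) = sqrt(24 - 4736) = sqrt(-4712) = 2*I*sqrt(1178)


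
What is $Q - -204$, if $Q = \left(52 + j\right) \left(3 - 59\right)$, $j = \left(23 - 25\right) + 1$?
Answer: $-2652$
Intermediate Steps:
$j = -1$ ($j = -2 + 1 = -1$)
$Q = -2856$ ($Q = \left(52 - 1\right) \left(3 - 59\right) = 51 \left(-56\right) = -2856$)
$Q - -204 = -2856 - -204 = -2856 + 204 = -2652$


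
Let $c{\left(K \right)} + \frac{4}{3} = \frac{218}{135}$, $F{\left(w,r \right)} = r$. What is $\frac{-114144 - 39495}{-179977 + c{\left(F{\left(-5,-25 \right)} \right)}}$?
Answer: $\frac{20741265}{24296857} \approx 0.85366$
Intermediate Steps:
$c{\left(K \right)} = \frac{38}{135}$ ($c{\left(K \right)} = - \frac{4}{3} + \frac{218}{135} = \frac{38}{135}$)
$\frac{-114144 - 39495}{-179977 + c{\left(F{\left(-5,-25 \right)} \right)}} = \frac{-114144 - 39495}{-179977 + \frac{38}{135}} = - \frac{153639}{- \frac{24296857}{135}} = \left(-153639\right) \left(- \frac{135}{24296857}\right) = \frac{20741265}{24296857}$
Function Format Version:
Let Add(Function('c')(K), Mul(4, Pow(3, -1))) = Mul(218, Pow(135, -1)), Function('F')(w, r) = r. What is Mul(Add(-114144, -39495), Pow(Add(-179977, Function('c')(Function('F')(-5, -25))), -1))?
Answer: Rational(20741265, 24296857) ≈ 0.85366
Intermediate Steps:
Function('c')(K) = Rational(38, 135) (Function('c')(K) = Add(Rational(-4, 3), Mul(218, Pow(135, -1))) = Add(Rational(-4, 3), Mul(218, Rational(1, 135))) = Add(Rational(-4, 3), Rational(218, 135)) = Rational(38, 135))
Mul(Add(-114144, -39495), Pow(Add(-179977, Function('c')(Function('F')(-5, -25))), -1)) = Mul(Add(-114144, -39495), Pow(Add(-179977, Rational(38, 135)), -1)) = Mul(-153639, Pow(Rational(-24296857, 135), -1)) = Mul(-153639, Rational(-135, 24296857)) = Rational(20741265, 24296857)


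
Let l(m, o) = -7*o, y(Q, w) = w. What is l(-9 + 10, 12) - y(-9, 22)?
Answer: -106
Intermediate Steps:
l(-9 + 10, 12) - y(-9, 22) = -7*12 - 1*22 = -84 - 22 = -106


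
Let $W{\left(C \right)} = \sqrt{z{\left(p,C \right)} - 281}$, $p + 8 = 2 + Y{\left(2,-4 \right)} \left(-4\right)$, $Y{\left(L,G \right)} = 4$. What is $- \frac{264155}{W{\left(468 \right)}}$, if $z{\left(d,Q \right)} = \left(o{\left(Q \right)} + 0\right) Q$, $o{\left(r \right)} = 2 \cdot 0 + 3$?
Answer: $- \frac{264155 \sqrt{1123}}{1123} \approx -7882.6$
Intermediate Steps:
$o{\left(r \right)} = 3$ ($o{\left(r \right)} = 0 + 3 = 3$)
$p = -22$ ($p = -8 + \left(2 + 4 \left(-4\right)\right) = -8 + \left(2 - 16\right) = -8 - 14 = -22$)
$z{\left(d,Q \right)} = 3 Q$ ($z{\left(d,Q \right)} = \left(3 + 0\right) Q = 3 Q$)
$W{\left(C \right)} = \sqrt{-281 + 3 C}$ ($W{\left(C \right)} = \sqrt{3 C - 281} = \sqrt{-281 + 3 C}$)
$- \frac{264155}{W{\left(468 \right)}} = - \frac{264155}{\sqrt{-281 + 3 \cdot 468}} = - \frac{264155}{\sqrt{-281 + 1404}} = - \frac{264155}{\sqrt{1123}} = - 264155 \frac{\sqrt{1123}}{1123} = - \frac{264155 \sqrt{1123}}{1123}$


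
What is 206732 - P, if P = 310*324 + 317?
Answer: 105975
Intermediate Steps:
P = 100757 (P = 100440 + 317 = 100757)
206732 - P = 206732 - 1*100757 = 206732 - 100757 = 105975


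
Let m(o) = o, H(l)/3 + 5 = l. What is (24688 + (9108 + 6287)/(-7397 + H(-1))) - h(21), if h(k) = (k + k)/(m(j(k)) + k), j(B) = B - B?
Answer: 36606259/1483 ≈ 24684.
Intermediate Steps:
j(B) = 0
H(l) = -15 + 3*l
h(k) = 2 (h(k) = (k + k)/(0 + k) = (2*k)/k = 2)
(24688 + (9108 + 6287)/(-7397 + H(-1))) - h(21) = (24688 + (9108 + 6287)/(-7397 + (-15 + 3*(-1)))) - 1*2 = (24688 + 15395/(-7397 + (-15 - 3))) - 2 = (24688 + 15395/(-7397 - 18)) - 2 = (24688 + 15395/(-7415)) - 2 = (24688 + 15395*(-1/7415)) - 2 = (24688 - 3079/1483) - 2 = 36609225/1483 - 2 = 36606259/1483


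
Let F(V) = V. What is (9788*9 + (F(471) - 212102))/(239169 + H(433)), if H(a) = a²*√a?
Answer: 29546699091/15163668366832 - 23162203571*√433/15163668366832 ≈ -0.029836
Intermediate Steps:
H(a) = a^(5/2)
(9788*9 + (F(471) - 212102))/(239169 + H(433)) = (9788*9 + (471 - 212102))/(239169 + 433^(5/2)) = (88092 - 211631)/(239169 + 187489*√433) = -123539/(239169 + 187489*√433)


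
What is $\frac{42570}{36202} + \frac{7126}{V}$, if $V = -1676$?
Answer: $- \frac{46657033}{15168638} \approx -3.0759$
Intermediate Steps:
$\frac{42570}{36202} + \frac{7126}{V} = \frac{42570}{36202} + \frac{7126}{-1676} = 42570 \cdot \frac{1}{36202} + 7126 \left(- \frac{1}{1676}\right) = \frac{21285}{18101} - \frac{3563}{838} = - \frac{46657033}{15168638}$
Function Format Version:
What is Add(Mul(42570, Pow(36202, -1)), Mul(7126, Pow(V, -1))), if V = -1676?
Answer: Rational(-46657033, 15168638) ≈ -3.0759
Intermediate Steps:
Add(Mul(42570, Pow(36202, -1)), Mul(7126, Pow(V, -1))) = Add(Mul(42570, Pow(36202, -1)), Mul(7126, Pow(-1676, -1))) = Add(Mul(42570, Rational(1, 36202)), Mul(7126, Rational(-1, 1676))) = Add(Rational(21285, 18101), Rational(-3563, 838)) = Rational(-46657033, 15168638)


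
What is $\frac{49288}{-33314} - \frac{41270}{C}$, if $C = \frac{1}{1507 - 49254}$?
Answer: $\frac{32822929794686}{16657} \approx 1.9705 \cdot 10^{9}$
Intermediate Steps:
$C = - \frac{1}{47747}$ ($C = \frac{1}{-47747} = - \frac{1}{47747} \approx -2.0944 \cdot 10^{-5}$)
$\frac{49288}{-33314} - \frac{41270}{C} = \frac{49288}{-33314} - \frac{41270}{- \frac{1}{47747}} = 49288 \left(- \frac{1}{33314}\right) - -1970518690 = - \frac{24644}{16657} + 1970518690 = \frac{32822929794686}{16657}$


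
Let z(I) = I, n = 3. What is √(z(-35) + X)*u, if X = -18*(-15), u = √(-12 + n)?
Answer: 3*I*√235 ≈ 45.989*I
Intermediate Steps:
u = 3*I (u = √(-12 + 3) = √(-9) = 3*I ≈ 3.0*I)
X = 270
√(z(-35) + X)*u = √(-35 + 270)*(3*I) = √235*(3*I) = 3*I*√235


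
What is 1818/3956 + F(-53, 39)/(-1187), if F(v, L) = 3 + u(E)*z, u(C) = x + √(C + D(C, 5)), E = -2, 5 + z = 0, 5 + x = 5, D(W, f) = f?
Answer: 1073049/2347886 + 5*√3/1187 ≈ 0.46432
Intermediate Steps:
x = 0 (x = -5 + 5 = 0)
z = -5 (z = -5 + 0 = -5)
u(C) = √(5 + C) (u(C) = 0 + √(C + 5) = 0 + √(5 + C) = √(5 + C))
F(v, L) = 3 - 5*√3 (F(v, L) = 3 + √(5 - 2)*(-5) = 3 + √3*(-5) = 3 - 5*√3)
1818/3956 + F(-53, 39)/(-1187) = 1818/3956 + (3 - 5*√3)/(-1187) = 1818*(1/3956) + (3 - 5*√3)*(-1/1187) = 909/1978 + (-3/1187 + 5*√3/1187) = 1073049/2347886 + 5*√3/1187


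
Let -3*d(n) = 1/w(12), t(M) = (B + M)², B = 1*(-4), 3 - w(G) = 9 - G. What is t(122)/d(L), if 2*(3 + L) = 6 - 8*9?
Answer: -250632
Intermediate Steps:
w(G) = -6 + G (w(G) = 3 - (9 - G) = 3 + (-9 + G) = -6 + G)
B = -4
t(M) = (-4 + M)²
L = -36 (L = -3 + (6 - 8*9)/2 = -3 + (6 - 72)/2 = -3 + (½)*(-66) = -3 - 33 = -36)
d(n) = -1/18 (d(n) = -1/(3*(-6 + 12)) = -⅓/6 = -⅓*⅙ = -1/18)
t(122)/d(L) = (-4 + 122)²/(-1/18) = 118²*(-18) = 13924*(-18) = -250632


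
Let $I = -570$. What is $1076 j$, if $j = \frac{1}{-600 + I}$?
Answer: $- \frac{538}{585} \approx -0.91966$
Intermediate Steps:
$j = - \frac{1}{1170}$ ($j = \frac{1}{-600 - 570} = \frac{1}{-1170} = - \frac{1}{1170} \approx -0.0008547$)
$1076 j = 1076 \left(- \frac{1}{1170}\right) = - \frac{538}{585}$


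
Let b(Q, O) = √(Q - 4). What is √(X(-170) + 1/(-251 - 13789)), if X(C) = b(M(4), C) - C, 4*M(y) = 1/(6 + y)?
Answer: √(930851610 + 273780*I*√1590)/2340 ≈ 13.039 + 0.076455*I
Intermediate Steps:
M(y) = 1/(4*(6 + y))
b(Q, O) = √(-4 + Q)
X(C) = -C + I*√1590/20 (X(C) = √(-4 + 1/(4*(6 + 4))) - C = √(-4 + (¼)/10) - C = √(-4 + (¼)*(⅒)) - C = √(-4 + 1/40) - C = √(-159/40) - C = I*√1590/20 - C = -C + I*√1590/20)
√(X(-170) + 1/(-251 - 13789)) = √((-1*(-170) + I*√1590/20) + 1/(-251 - 13789)) = √((170 + I*√1590/20) + 1/(-14040)) = √((170 + I*√1590/20) - 1/14040) = √(2386799/14040 + I*√1590/20)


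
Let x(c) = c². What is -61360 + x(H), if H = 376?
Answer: 80016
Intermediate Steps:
-61360 + x(H) = -61360 + 376² = -61360 + 141376 = 80016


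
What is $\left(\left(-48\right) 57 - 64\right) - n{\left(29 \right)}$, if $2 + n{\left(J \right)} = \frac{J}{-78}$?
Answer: $- \frac{218215}{78} \approx -2797.6$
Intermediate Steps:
$n{\left(J \right)} = -2 - \frac{J}{78}$ ($n{\left(J \right)} = -2 + \frac{J}{-78} = -2 + J \left(- \frac{1}{78}\right) = -2 - \frac{J}{78}$)
$\left(\left(-48\right) 57 - 64\right) - n{\left(29 \right)} = \left(\left(-48\right) 57 - 64\right) - \left(-2 - \frac{29}{78}\right) = \left(-2736 - 64\right) - \left(-2 - \frac{29}{78}\right) = -2800 - - \frac{185}{78} = -2800 + \frac{185}{78} = - \frac{218215}{78}$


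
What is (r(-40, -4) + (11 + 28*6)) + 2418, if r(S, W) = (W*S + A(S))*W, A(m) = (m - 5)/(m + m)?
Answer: 7819/4 ≈ 1954.8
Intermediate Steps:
A(m) = (-5 + m)/(2*m) (A(m) = (-5 + m)/((2*m)) = (-5 + m)*(1/(2*m)) = (-5 + m)/(2*m))
r(S, W) = W*(S*W + (-5 + S)/(2*S)) (r(S, W) = (W*S + (-5 + S)/(2*S))*W = (S*W + (-5 + S)/(2*S))*W = W*(S*W + (-5 + S)/(2*S)))
(r(-40, -4) + (11 + 28*6)) + 2418 = ((½)*(-4)*(-5 - 40 + 2*(-4)*(-40)²)/(-40) + (11 + 28*6)) + 2418 = ((½)*(-4)*(-1/40)*(-5 - 40 + 2*(-4)*1600) + (11 + 168)) + 2418 = ((½)*(-4)*(-1/40)*(-5 - 40 - 12800) + 179) + 2418 = ((½)*(-4)*(-1/40)*(-12845) + 179) + 2418 = (-2569/4 + 179) + 2418 = -1853/4 + 2418 = 7819/4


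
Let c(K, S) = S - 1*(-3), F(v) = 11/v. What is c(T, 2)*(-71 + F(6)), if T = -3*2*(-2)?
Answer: -2075/6 ≈ -345.83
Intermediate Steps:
T = 12 (T = -6*(-2) = 12)
c(K, S) = 3 + S (c(K, S) = S + 3 = 3 + S)
c(T, 2)*(-71 + F(6)) = (3 + 2)*(-71 + 11/6) = 5*(-71 + 11*(⅙)) = 5*(-71 + 11/6) = 5*(-415/6) = -2075/6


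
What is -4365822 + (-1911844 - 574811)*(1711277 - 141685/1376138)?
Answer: -5855962074318565791/1376138 ≈ -4.2554e+12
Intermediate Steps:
-4365822 + (-1911844 - 574811)*(1711277 - 141685/1376138) = -4365822 - 2486655*(1711277 - 141685*1/1376138) = -4365822 - 2486655*(1711277 - 141685/1376138) = -4365822 - 2486655*2354953166541/1376138 = -4365822 - 5855956066345010355/1376138 = -5855962074318565791/1376138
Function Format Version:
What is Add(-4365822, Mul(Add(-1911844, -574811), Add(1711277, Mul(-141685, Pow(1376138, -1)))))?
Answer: Rational(-5855962074318565791, 1376138) ≈ -4.2554e+12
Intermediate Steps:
Add(-4365822, Mul(Add(-1911844, -574811), Add(1711277, Mul(-141685, Pow(1376138, -1))))) = Add(-4365822, Mul(-2486655, Add(1711277, Mul(-141685, Rational(1, 1376138))))) = Add(-4365822, Mul(-2486655, Add(1711277, Rational(-141685, 1376138)))) = Add(-4365822, Mul(-2486655, Rational(2354953166541, 1376138))) = Add(-4365822, Rational(-5855956066345010355, 1376138)) = Rational(-5855962074318565791, 1376138)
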